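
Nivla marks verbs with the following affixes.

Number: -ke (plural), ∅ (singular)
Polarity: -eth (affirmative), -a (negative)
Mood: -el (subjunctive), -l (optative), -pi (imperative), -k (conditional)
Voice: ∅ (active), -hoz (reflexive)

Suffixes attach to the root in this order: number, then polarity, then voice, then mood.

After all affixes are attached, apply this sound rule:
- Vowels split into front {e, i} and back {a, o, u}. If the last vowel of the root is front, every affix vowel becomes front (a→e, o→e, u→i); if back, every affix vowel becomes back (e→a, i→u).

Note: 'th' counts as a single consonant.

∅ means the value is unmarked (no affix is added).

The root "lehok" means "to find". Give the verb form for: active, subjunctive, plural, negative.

lehokkaaal

Attach number plural -ke → lehokke.
Attach polarity negative -a → lehokkea.
voice = active: zero marking, form stays lehokkea.
Attach mood subjunctive -el → lehokkeael.
Apply vowel harmony: lehokkeael → lehokkaaal.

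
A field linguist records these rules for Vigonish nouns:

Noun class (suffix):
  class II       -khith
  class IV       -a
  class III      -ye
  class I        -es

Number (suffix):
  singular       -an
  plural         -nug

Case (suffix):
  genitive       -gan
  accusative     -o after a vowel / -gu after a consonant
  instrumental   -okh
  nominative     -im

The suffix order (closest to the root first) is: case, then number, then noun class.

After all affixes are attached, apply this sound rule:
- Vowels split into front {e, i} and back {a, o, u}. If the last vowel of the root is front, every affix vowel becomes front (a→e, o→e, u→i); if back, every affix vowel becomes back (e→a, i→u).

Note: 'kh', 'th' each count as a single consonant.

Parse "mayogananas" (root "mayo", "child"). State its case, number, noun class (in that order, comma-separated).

genitive, singular, class I

Segment: mayo-gan-an-es.
case: -gan → genitive.
number: -an → singular.
noun class: -es → class I.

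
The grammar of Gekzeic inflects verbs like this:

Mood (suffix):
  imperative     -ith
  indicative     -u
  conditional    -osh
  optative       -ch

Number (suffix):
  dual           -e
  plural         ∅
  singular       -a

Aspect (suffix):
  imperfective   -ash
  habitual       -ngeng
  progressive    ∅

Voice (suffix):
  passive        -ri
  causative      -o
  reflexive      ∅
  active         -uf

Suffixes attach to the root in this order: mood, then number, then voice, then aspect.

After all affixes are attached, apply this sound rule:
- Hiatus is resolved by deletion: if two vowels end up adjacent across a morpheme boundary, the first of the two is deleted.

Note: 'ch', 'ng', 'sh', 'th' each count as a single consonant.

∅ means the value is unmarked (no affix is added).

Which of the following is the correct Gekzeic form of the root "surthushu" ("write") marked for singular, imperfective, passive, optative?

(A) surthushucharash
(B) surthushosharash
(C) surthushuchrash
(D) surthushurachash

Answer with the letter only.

A

Attach mood optative -ch → surthushuch.
Attach number singular -a → surthushucha.
Attach voice passive -ri → surthushuchari.
Attach aspect imperfective -ash → surthushuchariash.
Apply vowel deletion: surthushuchariash → surthushucharash.
So the correct form is surthushucharash, option (A).
(C) surthushuchrash is wrong: it uses plural instead of singular for number.
(B) surthushosharash is wrong: it uses conditional instead of optative for mood.
(D) surthushurachash is wrong: it has the affixes in the wrong order.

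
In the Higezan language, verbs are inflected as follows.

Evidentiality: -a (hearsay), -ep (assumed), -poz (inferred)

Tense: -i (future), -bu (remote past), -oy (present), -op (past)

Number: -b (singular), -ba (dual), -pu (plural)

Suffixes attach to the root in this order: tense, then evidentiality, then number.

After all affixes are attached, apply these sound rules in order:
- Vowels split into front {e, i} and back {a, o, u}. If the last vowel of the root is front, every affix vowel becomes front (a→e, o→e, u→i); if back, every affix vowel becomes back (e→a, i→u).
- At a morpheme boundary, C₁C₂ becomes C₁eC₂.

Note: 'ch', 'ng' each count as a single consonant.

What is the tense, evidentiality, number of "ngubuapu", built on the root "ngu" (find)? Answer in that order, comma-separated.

remote past, hearsay, plural

Segment: ngu-bu-a-pu.
tense: -bu → remote past.
evidentiality: -a → hearsay.
number: -pu → plural.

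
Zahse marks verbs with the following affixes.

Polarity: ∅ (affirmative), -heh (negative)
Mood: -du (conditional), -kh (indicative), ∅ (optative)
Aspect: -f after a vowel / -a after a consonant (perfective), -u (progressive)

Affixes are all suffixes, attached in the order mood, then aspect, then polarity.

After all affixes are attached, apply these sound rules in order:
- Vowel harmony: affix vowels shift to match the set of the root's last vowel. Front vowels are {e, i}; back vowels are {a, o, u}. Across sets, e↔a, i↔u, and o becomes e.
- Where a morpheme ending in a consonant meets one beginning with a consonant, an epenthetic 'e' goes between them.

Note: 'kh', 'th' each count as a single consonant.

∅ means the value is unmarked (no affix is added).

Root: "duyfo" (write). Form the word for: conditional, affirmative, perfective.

duyfoduf

Attach mood conditional -du → duyfodu.
Attach aspect perfective -f (after vowel 'u') → duyfoduf.
polarity = affirmative: zero marking, form stays duyfoduf.
Vowel harmony: no change.
Epenthesis: no change.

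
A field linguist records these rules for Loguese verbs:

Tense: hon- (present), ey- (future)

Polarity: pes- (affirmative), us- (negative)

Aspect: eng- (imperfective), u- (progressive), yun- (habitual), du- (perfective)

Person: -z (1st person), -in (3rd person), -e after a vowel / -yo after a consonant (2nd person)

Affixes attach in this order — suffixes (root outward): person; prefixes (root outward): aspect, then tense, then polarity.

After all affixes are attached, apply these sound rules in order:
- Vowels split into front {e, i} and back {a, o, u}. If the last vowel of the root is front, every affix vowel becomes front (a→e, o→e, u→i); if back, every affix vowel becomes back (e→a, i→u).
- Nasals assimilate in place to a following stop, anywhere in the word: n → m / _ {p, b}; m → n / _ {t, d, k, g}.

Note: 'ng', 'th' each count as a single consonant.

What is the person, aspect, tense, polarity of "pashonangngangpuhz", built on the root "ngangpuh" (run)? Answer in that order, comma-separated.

Segment: pes-hon-eng-ngangpuh-z.
person: -z → 1st person.
aspect: eng- → imperfective.
tense: hon- → present.
polarity: pes- → affirmative.

1st person, imperfective, present, affirmative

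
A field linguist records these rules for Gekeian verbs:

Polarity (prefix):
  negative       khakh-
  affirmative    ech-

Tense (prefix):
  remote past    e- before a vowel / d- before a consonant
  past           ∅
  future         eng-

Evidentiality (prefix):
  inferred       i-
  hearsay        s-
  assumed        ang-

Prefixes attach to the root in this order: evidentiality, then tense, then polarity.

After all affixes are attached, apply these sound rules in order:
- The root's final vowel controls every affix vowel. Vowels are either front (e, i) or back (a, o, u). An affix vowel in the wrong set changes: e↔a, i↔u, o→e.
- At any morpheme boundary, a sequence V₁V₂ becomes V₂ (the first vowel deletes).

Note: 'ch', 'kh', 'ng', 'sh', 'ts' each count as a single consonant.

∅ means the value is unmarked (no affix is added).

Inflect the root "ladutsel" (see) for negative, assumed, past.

Attach evidentiality assumed ang- → angladutsel.
tense = past: zero marking, form stays angladutsel.
Attach polarity negative khakh- → khakhangladutsel.
Apply vowel harmony: khakhangladutsel → khekhengladutsel.
Vowel deletion: no change.

khekhengladutsel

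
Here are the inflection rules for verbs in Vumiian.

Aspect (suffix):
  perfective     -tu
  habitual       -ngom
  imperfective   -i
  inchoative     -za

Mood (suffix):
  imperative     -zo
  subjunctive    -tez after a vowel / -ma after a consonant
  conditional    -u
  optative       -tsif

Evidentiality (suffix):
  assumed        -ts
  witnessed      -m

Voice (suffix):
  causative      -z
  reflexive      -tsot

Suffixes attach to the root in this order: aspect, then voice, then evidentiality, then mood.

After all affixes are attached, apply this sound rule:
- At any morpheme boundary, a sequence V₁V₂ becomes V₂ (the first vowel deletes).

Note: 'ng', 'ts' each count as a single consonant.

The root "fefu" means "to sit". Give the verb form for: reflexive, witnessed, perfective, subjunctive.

Attach aspect perfective -tu → fefutu.
Attach voice reflexive -tsot → fefututsot.
Attach evidentiality witnessed -m → fefututsotm.
Attach mood subjunctive -ma (after consonant 'm') → fefututsotmma.
Vowel deletion: no change.

fefututsotmma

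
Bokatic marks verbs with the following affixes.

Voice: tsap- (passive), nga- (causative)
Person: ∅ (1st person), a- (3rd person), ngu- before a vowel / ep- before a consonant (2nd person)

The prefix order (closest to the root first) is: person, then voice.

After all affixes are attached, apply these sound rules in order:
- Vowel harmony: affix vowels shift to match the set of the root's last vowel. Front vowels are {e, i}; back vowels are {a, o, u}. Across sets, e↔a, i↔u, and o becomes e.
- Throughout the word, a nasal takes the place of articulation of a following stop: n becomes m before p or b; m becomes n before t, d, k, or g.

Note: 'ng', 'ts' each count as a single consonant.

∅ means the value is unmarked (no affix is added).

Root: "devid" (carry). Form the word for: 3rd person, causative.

Attach person 3rd person a- → adevid.
Attach voice causative nga- → ngaadevid.
Apply vowel harmony: ngaadevid → ngeedevid.
Nasal assimilation: no change.

ngeedevid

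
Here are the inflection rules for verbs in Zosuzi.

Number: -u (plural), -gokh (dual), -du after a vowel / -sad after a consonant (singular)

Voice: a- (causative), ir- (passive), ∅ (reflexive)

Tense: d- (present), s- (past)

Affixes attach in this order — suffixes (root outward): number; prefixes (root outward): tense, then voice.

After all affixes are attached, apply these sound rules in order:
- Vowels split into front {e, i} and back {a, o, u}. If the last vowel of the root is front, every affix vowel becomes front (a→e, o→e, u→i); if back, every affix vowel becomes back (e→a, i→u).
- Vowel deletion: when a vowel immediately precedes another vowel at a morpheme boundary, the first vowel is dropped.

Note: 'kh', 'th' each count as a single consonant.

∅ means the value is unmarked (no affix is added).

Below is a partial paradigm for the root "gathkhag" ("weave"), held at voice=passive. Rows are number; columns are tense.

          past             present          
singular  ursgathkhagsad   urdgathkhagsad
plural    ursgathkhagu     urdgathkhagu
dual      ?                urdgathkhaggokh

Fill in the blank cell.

ursgathkhaggokh

Attach number dual -gokh → gathkhaggokh.
Attach tense past s- → sgathkhaggokh.
Attach voice passive ir- → irsgathkhaggokh.
Apply vowel harmony: irsgathkhaggokh → ursgathkhaggokh.
Vowel deletion: no change.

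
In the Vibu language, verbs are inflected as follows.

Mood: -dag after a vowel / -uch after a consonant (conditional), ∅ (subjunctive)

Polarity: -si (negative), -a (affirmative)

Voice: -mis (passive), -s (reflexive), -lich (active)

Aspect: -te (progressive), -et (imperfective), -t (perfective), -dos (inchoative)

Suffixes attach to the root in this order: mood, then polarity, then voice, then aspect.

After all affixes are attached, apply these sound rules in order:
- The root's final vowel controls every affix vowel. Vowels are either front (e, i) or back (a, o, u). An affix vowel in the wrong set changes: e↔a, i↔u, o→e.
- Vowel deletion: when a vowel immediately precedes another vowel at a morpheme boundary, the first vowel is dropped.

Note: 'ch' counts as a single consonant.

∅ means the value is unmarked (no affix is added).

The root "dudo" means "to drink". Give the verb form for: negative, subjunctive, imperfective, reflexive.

mood = subjunctive: zero marking, form stays dudo.
Attach polarity negative -si → dudosi.
Attach voice reflexive -s → dudosis.
Attach aspect imperfective -et → dudosiset.
Apply vowel harmony: dudosiset → dudosusat.
Vowel deletion: no change.

dudosusat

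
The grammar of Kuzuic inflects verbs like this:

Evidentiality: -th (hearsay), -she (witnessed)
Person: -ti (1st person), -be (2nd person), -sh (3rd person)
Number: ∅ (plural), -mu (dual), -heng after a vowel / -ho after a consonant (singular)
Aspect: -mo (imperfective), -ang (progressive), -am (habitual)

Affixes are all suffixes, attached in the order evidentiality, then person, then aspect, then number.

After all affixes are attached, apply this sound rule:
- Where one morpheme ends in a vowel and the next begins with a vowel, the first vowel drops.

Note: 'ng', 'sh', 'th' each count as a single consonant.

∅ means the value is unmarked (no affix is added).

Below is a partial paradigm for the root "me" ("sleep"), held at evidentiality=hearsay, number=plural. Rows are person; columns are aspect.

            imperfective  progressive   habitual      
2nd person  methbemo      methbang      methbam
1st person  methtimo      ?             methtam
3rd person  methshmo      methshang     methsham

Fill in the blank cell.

Attach evidentiality hearsay -th → meth.
Attach person 1st person -ti → methti.
Attach aspect progressive -ang → methtiang.
number = plural: zero marking, form stays methtiang.
Apply vowel deletion: methtiang → methtang.

methtang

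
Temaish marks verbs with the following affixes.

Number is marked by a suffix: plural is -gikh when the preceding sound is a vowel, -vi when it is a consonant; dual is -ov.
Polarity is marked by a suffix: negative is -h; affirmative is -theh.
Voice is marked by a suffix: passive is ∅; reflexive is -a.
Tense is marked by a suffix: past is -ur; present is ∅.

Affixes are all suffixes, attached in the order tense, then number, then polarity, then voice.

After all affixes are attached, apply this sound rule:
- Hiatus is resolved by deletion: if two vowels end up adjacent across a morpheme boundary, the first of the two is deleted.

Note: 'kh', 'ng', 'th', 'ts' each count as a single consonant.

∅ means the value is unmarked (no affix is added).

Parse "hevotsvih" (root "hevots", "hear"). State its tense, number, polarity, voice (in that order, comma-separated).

present, plural, negative, passive

Segment: hevots-vi-h.
tense: ∅ → present.
number: -gikh/vi → plural.
polarity: -h → negative.
voice: ∅ → passive.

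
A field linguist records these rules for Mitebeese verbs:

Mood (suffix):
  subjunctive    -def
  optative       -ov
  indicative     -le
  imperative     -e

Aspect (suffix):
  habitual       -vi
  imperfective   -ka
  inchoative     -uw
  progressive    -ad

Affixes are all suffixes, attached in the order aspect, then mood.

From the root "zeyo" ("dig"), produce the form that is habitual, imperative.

Attach aspect habitual -vi → zeyovi.
Attach mood imperative -e → zeyovie.

zeyovie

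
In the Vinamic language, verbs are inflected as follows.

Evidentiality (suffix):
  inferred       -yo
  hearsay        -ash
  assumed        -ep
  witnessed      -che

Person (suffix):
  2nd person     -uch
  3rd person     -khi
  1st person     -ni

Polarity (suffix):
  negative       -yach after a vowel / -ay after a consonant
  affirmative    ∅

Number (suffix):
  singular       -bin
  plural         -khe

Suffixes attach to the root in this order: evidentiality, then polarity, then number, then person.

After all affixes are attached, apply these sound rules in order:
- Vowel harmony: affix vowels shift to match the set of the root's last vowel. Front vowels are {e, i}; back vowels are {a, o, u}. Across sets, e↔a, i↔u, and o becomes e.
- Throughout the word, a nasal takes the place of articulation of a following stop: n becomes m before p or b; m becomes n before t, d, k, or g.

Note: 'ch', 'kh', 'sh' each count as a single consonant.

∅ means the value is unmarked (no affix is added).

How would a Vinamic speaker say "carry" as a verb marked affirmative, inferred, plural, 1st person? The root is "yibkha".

Attach evidentiality inferred -yo → yibkhayo.
polarity = affirmative: zero marking, form stays yibkhayo.
Attach number plural -khe → yibkhayokhe.
Attach person 1st person -ni → yibkhayokheni.
Apply vowel harmony: yibkhayokheni → yibkhayokhanu.
Nasal assimilation: no change.

yibkhayokhanu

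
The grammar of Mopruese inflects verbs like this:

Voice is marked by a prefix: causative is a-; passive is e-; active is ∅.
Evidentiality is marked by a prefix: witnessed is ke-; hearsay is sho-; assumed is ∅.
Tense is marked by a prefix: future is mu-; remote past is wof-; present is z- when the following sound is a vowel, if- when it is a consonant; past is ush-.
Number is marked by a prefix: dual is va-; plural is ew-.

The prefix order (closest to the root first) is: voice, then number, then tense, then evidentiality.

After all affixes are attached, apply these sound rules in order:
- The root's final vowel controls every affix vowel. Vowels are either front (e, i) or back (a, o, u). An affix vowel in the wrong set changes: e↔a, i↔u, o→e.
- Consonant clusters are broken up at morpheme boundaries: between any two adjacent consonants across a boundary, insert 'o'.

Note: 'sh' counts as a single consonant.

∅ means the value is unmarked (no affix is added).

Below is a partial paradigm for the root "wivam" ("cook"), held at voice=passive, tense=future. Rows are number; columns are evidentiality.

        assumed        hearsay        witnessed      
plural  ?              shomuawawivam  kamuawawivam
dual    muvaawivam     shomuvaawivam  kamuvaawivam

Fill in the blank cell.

Attach voice passive e- → ewivam.
Attach number plural ew- → ewewivam.
Attach tense future mu- → muewewivam.
evidentiality = assumed: zero marking, form stays muewewivam.
Apply vowel harmony: muewewivam → muawawivam.
Epenthesis: no change.

muawawivam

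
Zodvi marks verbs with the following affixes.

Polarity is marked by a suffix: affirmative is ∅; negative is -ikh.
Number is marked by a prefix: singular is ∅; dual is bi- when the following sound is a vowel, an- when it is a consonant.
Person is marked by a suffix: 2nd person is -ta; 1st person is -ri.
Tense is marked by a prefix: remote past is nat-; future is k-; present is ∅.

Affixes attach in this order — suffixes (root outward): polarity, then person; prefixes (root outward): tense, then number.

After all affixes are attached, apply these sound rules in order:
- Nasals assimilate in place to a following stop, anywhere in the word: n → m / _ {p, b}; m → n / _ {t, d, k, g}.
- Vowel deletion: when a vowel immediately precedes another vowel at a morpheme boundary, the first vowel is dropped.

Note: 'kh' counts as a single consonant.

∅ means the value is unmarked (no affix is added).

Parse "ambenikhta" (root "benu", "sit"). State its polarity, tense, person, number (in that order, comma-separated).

negative, present, 2nd person, dual

Segment: an-benu-ikh-ta.
polarity: -ikh → negative.
tense: ∅ → present.
person: -ta → 2nd person.
number: bi/an- → dual.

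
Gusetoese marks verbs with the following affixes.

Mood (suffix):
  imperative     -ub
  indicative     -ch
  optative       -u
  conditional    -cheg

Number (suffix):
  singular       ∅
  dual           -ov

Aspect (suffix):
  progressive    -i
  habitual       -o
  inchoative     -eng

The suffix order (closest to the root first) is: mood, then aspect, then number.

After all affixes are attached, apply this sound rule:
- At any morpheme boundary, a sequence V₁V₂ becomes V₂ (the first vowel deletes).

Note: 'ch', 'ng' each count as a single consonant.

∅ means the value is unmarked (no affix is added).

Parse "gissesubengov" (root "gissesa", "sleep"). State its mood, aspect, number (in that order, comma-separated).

imperative, inchoative, dual

Segment: gissesa-ub-eng-ov.
mood: -ub → imperative.
aspect: -eng → inchoative.
number: -ov → dual.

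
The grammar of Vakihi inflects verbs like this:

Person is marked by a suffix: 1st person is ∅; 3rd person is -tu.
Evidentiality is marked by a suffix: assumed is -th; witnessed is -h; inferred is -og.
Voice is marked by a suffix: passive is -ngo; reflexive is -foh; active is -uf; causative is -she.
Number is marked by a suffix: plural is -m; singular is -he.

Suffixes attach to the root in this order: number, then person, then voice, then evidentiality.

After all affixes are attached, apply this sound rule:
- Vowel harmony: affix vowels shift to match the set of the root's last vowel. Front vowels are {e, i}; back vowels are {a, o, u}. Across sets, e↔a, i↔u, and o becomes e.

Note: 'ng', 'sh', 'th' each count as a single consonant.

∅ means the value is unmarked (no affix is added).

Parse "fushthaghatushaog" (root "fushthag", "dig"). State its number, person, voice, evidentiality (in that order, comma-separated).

Segment: fushthag-he-tu-she-og.
number: -he → singular.
person: -tu → 3rd person.
voice: -she → causative.
evidentiality: -og → inferred.

singular, 3rd person, causative, inferred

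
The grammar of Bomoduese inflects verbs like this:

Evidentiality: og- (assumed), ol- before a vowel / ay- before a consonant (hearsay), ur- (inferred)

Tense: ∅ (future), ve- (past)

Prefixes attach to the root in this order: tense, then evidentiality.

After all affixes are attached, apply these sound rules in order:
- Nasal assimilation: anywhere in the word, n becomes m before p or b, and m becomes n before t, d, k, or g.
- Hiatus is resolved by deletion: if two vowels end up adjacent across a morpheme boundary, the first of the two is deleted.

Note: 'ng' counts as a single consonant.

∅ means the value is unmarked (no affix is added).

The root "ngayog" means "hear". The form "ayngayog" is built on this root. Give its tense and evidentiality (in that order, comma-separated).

Segment: ay-ngayog.
tense: ∅ → future.
evidentiality: ol/ay- → hearsay.

future, hearsay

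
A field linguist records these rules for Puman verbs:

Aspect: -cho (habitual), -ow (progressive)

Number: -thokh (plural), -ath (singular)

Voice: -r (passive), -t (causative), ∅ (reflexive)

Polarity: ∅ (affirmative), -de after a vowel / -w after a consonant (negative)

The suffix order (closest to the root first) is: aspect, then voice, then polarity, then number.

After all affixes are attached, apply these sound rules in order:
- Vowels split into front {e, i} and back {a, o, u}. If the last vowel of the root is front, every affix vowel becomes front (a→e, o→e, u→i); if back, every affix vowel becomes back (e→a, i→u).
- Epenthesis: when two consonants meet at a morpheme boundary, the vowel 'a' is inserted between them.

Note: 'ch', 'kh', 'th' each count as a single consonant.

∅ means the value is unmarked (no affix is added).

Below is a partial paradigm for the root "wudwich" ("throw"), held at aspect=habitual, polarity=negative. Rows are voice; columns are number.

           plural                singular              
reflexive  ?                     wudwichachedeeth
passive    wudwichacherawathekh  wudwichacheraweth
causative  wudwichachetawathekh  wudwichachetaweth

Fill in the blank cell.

wudwichachedethekh

Attach aspect habitual -cho → wudwichcho.
voice = reflexive: zero marking, form stays wudwichcho.
Attach polarity negative -de (after vowel 'o') → wudwichchode.
Attach number plural -thokh → wudwichchodethokh.
Apply vowel harmony: wudwichchodethokh → wudwichchedethekh.
Apply epenthesis: wudwichchedethekh → wudwichachedethekh.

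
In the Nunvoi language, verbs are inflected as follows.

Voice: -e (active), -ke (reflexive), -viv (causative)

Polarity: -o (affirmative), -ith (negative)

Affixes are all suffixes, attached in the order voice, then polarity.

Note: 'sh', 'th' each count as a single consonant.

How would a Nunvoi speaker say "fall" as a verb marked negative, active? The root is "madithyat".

Attach voice active -e → madithyate.
Attach polarity negative -ith → madithyateith.

madithyateith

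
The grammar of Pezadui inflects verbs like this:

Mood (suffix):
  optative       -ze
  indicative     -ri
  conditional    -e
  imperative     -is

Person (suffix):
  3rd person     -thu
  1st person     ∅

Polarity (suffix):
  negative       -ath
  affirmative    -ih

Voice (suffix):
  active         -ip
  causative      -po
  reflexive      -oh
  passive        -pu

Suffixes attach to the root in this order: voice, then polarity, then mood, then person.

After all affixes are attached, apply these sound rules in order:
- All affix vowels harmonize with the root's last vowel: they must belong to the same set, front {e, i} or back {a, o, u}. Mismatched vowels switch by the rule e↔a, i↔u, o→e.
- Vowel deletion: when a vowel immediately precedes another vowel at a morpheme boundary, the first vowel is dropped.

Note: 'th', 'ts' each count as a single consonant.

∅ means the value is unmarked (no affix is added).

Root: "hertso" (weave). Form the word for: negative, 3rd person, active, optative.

Attach voice active -ip → hertsoip.
Attach polarity negative -ath → hertsoipath.
Attach mood optative -ze → hertsoipathze.
Attach person 3rd person -thu → hertsoipathzethu.
Apply vowel harmony: hertsoipathzethu → hertsoupathzathu.
Apply vowel deletion: hertsoupathzathu → hertsupathzathu.

hertsupathzathu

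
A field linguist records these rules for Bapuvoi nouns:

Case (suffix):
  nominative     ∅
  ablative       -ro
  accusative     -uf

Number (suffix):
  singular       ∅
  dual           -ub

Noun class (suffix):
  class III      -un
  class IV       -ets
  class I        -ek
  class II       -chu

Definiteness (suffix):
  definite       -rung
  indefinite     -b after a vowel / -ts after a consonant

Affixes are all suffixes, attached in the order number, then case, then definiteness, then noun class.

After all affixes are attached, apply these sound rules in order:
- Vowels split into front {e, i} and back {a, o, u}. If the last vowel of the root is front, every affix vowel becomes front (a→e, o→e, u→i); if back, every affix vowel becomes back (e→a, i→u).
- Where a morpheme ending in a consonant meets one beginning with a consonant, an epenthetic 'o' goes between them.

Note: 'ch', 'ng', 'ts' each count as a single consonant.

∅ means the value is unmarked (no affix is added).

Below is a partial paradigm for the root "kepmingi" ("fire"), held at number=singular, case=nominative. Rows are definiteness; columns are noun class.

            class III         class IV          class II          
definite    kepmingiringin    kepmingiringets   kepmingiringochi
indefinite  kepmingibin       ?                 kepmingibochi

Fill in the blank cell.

kepmingibets

number = singular: zero marking, form stays kepmingi.
case = nominative: zero marking, form stays kepmingi.
Attach definiteness indefinite -b (after vowel 'i') → kepmingib.
Attach noun class class IV -ets → kepmingibets.
Vowel harmony: no change.
Epenthesis: no change.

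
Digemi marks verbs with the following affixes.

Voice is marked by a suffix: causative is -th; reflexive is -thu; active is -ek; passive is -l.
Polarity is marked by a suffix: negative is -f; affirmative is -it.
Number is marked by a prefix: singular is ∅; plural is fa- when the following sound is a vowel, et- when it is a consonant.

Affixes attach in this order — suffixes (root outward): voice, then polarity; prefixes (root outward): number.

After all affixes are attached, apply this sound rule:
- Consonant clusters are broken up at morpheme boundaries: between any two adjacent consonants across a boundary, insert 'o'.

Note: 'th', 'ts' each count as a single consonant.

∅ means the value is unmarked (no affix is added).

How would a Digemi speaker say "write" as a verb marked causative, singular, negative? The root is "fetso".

fetsothof

Attach voice causative -th → fetsoth.
number = singular: zero marking, form stays fetsoth.
Attach polarity negative -f → fetsothf.
Apply epenthesis: fetsothf → fetsothof.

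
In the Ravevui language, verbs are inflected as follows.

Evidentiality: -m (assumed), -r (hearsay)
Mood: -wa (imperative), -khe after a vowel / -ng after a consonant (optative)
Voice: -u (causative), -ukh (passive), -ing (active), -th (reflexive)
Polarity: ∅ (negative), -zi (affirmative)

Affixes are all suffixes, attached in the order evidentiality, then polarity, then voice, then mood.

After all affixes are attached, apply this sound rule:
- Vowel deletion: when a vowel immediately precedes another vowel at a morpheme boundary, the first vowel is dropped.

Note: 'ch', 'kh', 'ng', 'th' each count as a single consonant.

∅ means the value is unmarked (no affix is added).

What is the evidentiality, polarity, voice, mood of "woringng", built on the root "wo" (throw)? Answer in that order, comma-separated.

Segment: wo-r-ing-ng.
evidentiality: -r → hearsay.
polarity: ∅ → negative.
voice: -ing → active.
mood: -khe/ng → optative.

hearsay, negative, active, optative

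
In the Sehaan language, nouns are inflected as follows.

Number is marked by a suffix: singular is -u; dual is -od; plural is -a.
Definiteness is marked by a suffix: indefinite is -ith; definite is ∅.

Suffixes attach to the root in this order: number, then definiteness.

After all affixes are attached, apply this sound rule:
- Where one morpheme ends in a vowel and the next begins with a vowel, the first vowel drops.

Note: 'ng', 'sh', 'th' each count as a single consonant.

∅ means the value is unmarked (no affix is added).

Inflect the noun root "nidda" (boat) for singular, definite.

niddu

Attach number singular -u → niddau.
definiteness = definite: zero marking, form stays niddau.
Apply vowel deletion: niddau → niddu.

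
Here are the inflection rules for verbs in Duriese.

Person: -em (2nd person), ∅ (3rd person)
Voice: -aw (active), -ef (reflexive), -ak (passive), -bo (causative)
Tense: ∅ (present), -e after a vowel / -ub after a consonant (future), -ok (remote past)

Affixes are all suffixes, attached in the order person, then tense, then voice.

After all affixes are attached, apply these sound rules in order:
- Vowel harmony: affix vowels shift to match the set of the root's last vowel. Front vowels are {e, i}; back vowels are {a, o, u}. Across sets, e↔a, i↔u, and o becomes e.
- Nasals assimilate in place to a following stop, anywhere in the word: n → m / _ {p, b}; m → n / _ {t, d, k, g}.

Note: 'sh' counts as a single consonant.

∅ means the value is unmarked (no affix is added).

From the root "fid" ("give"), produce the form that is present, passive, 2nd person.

Attach person 2nd person -em → fidem.
tense = present: zero marking, form stays fidem.
Attach voice passive -ak → fidemak.
Apply vowel harmony: fidemak → fidemek.
Nasal assimilation: no change.

fidemek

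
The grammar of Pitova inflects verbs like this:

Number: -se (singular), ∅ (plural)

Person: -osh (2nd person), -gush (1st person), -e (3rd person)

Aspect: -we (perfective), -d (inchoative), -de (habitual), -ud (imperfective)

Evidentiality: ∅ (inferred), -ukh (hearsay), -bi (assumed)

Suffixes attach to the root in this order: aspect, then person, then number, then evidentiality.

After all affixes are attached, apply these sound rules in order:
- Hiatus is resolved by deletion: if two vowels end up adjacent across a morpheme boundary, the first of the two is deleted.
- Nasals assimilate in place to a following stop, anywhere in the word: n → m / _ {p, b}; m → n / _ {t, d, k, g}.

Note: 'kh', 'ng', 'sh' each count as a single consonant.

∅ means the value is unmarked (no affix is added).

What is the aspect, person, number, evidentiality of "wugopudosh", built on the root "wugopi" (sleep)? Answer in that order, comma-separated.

Segment: wugopi-ud-osh.
aspect: -ud → imperfective.
person: -osh → 2nd person.
number: ∅ → plural.
evidentiality: ∅ → inferred.

imperfective, 2nd person, plural, inferred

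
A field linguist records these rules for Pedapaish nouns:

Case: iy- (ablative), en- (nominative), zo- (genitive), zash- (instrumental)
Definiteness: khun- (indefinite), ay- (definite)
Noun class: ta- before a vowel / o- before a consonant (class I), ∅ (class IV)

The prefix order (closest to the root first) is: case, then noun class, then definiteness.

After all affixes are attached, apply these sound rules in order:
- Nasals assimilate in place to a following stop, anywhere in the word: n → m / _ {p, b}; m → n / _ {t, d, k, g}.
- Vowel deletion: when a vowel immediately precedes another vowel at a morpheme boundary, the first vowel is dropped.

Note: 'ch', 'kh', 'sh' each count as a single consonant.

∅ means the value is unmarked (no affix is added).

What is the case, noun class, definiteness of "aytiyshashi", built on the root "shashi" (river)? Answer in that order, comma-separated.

Segment: ay-ta-iy-shashi.
case: iy- → ablative.
noun class: ta/o- → class I.
definiteness: ay- → definite.

ablative, class I, definite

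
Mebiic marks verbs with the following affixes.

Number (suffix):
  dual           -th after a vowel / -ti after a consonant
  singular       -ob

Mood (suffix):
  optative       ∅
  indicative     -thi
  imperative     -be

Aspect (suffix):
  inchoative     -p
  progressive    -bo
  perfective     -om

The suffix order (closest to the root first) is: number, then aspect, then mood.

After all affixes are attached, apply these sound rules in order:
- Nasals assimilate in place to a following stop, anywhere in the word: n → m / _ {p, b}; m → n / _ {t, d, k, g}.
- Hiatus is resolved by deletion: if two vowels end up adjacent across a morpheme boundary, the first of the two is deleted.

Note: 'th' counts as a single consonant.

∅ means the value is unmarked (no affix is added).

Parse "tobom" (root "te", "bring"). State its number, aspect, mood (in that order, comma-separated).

singular, perfective, optative

Segment: te-ob-om.
number: -ob → singular.
aspect: -om → perfective.
mood: ∅ → optative.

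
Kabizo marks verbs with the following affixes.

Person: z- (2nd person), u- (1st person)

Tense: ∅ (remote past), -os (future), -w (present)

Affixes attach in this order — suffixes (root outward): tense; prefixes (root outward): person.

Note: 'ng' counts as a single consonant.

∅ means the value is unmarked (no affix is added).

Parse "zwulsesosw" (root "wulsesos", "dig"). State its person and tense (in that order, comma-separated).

2nd person, present

Segment: z-wulsesos-w.
person: z- → 2nd person.
tense: -w → present.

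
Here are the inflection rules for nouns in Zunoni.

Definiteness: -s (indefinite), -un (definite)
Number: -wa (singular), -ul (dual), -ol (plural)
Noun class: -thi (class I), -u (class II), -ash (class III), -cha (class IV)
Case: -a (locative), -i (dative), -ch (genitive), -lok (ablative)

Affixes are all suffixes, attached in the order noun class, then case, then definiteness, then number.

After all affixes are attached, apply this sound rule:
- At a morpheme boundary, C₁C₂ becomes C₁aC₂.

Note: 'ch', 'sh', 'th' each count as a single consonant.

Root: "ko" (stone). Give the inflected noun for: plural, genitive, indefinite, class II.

Attach noun class class II -u → kou.
Attach case genitive -ch → kouch.
Attach definiteness indefinite -s → kouchs.
Attach number plural -ol → kouchsol.
Apply epenthesis: kouchsol → kouchasol.

kouchasol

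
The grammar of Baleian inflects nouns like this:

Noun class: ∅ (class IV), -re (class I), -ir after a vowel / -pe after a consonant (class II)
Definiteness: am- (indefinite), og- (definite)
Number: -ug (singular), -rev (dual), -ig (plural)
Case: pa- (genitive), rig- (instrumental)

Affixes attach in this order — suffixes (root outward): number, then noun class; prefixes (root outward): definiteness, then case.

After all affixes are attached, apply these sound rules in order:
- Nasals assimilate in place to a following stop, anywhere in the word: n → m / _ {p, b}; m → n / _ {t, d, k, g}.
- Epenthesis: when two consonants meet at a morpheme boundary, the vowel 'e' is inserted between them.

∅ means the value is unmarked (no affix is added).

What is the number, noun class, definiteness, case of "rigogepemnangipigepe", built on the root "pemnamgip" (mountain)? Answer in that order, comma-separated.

Segment: rig-og-pemnamgip-ig-pe.
number: -ig → plural.
noun class: -ir/pe → class II.
definiteness: og- → definite.
case: rig- → instrumental.

plural, class II, definite, instrumental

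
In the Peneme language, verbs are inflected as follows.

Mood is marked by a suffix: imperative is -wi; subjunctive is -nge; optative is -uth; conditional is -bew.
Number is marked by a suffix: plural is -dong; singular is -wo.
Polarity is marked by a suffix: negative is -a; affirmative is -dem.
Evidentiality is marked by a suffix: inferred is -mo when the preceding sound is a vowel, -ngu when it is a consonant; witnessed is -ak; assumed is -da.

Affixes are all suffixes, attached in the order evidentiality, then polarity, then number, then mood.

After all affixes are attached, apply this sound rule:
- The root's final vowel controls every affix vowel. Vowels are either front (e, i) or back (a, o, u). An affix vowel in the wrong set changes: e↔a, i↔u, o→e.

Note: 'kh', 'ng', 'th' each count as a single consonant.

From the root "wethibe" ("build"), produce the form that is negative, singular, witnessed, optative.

wethibeekeweith

Attach evidentiality witnessed -ak → wethibeak.
Attach polarity negative -a → wethibeaka.
Attach number singular -wo → wethibeakawo.
Attach mood optative -uth → wethibeakawouth.
Apply vowel harmony: wethibeakawouth → wethibeekeweith.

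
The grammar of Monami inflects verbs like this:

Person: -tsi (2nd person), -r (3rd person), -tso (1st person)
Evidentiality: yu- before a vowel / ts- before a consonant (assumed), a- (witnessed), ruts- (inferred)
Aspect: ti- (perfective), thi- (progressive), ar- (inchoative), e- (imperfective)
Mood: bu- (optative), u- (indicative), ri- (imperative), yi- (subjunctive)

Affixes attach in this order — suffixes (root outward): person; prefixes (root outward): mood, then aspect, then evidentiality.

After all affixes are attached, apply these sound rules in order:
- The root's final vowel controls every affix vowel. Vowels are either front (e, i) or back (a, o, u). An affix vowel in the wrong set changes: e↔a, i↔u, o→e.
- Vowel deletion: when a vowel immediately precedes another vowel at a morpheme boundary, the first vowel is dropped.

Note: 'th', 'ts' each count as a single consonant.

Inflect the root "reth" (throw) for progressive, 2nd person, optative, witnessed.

Attach mood optative bu- → bureth.
Attach aspect progressive thi- → thibureth.
Attach evidentiality witnessed a- → athibureth.
Attach person 2nd person -tsi → athiburethtsi.
Apply vowel harmony: athiburethtsi → ethibirethtsi.
Vowel deletion: no change.

ethibirethtsi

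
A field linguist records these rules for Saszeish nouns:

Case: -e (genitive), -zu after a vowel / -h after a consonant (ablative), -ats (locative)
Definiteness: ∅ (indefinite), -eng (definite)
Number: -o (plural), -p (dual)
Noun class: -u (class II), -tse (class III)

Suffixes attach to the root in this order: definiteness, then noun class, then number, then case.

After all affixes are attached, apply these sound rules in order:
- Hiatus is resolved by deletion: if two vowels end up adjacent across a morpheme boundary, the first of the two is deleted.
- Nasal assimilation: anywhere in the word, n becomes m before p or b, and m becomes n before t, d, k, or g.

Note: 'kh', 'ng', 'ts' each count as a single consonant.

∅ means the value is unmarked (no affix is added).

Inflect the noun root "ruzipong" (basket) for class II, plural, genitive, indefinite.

ruziponge

definiteness = indefinite: zero marking, form stays ruzipong.
Attach noun class class II -u → ruzipongu.
Attach number plural -o → ruziponguo.
Attach case genitive -e → ruziponguoe.
Apply vowel deletion: ruziponguoe → ruziponge.
Nasal assimilation: no change.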